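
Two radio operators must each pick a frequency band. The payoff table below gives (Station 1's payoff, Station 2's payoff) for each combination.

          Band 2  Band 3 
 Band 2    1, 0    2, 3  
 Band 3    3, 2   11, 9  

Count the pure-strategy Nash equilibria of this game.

Both Band 3: Station 1 gets 11 (best alternative 2); Station 2 gets 9 (best alternative 2). Neither deviates — NE.
Both Band 2 is not a NE: Station 1 would switch to Band 3 (3 > 1).
No other cell survives both best-response checks, so there is 1 pure NE.

1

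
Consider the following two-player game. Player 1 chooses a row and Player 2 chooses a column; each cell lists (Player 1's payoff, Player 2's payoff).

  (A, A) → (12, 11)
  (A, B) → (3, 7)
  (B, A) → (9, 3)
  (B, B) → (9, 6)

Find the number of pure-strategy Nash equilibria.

Both A: Player 1 gets 12 (best alternative 9); Player 2 gets 11 (best alternative 7). Neither deviates — NE.
Both B: Player 1 gets 9 (best alternative 3); Player 2 gets 6 (best alternative 3). Neither deviates — NE.
(A, B) is not a NE: Player 1 would switch to B (9 > 3).
No other cell survives both best-response checks, so there are 2 pure NE.

2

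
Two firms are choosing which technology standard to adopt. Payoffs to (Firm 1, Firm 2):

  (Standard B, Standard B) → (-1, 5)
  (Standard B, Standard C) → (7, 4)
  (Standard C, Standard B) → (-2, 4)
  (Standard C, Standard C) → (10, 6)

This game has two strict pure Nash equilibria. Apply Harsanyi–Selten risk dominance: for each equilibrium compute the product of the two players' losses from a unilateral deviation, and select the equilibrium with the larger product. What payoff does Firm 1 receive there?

At both Standard B: Firm 1 loses -1 − (-2) = 1 by deviating; Firm 2 loses 5 − 4 = 1. Product = 1·1 = 1.
At both Standard C: Firm 1 loses 10 − 7 = 3 by deviating; Firm 2 loses 6 − 4 = 2. Product = 3·2 = 6.
6 > 1, so both Standard C is risk-dominant. Firm 1's payoff there is 10.

10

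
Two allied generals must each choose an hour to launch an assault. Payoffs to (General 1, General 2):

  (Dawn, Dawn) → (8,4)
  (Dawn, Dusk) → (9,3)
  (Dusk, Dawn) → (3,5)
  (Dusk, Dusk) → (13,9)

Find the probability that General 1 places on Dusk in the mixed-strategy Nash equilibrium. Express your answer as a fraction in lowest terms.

1/5

General 1's mix p on Dawn must make General 2 indifferent between Dawn and Dusk.
General 2's payoff from Dawn: 4p + 5(1−p). From Dusk: 3p + 9(1−p).
Set equal: 1p = 4(1−p) → p = 4/5.
Probability on Dusk is 1 − 4/5 = 1/5.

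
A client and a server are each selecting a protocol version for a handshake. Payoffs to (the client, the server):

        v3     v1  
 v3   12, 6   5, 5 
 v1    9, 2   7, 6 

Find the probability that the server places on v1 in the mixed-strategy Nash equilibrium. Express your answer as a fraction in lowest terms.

3/5

The server's mix q on v3 must make the client indifferent between v3 and v1.
The client's payoff from v3: 12q + 5(1−q). From v1: 9q + 7(1−q).
Set equal: 3q = 2(1−q) → q = 2/5.
Probability on v1 is 1 − 2/5 = 3/5.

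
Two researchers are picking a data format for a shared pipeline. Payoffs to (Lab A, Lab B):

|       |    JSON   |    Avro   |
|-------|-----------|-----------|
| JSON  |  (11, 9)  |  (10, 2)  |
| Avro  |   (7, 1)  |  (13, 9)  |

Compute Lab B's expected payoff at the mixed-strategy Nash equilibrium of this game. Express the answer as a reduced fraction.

79/15

Lab A mixes with probability p on JSON, chosen so Lab B is indifferent: 9p + 1(1−p) = 2p + 9(1−p) gives p = 8/15.
Lab B's expected payoff is 9·8/15 + 1·7/15 = 79/15.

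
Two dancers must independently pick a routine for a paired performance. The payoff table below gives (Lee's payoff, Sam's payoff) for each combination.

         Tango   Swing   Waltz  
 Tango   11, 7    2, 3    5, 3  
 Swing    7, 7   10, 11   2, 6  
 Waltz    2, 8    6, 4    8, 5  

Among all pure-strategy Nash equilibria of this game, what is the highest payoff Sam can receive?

Both Tango is a pure NE (Lee: 11 ≥ 7; Sam: 7 ≥ 3). Sam gets 7.
Both Swing is a pure NE (Lee: 10 ≥ 6; Sam: 11 ≥ 7). Sam gets 11.
Every other cell has a profitable deviation for at least one player. Highest of {7, 11} is 11.

11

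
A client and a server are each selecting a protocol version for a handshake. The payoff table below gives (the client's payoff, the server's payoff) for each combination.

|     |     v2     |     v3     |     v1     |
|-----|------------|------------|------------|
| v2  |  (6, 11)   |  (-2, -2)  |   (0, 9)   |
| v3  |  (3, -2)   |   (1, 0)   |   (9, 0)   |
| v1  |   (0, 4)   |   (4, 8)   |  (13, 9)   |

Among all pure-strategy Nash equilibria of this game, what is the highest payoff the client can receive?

13

Both v2 is a pure NE (the client: 6 ≥ 3; the server: 11 ≥ 9). The client gets 6.
Both v1 is a pure NE (the client: 13 ≥ 9; the server: 9 ≥ 8). The client gets 13.
Every other cell has a profitable deviation for at least one player. Highest of {6, 13} is 13.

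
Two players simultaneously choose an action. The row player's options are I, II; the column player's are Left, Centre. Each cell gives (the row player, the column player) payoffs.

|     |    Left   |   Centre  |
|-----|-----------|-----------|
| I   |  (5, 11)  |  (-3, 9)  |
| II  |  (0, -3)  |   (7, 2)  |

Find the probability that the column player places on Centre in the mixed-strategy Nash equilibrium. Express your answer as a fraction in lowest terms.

The column player's mix q on Left must make the row player indifferent between I and II.
The row player's payoff from I: 5q + (-3)(1−q). From II: 0q + 7(1−q).
Set equal: 5q = 10(1−q) → q = 10/15 = 2/3.
Probability on Centre is 1 − 2/3 = 1/3.

1/3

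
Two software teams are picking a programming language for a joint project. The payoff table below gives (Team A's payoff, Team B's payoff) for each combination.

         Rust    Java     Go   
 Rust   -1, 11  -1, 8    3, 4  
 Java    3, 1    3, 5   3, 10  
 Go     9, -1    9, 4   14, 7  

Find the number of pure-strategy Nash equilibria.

Both Go: Team A gets 14 (best alternative 3); Team B gets 7 (best alternative 4). Neither deviates — NE.
Both Rust is not a NE: Team A would switch to Go (9 > -1).
No other cell survives both best-response checks, so there is 1 pure NE.

1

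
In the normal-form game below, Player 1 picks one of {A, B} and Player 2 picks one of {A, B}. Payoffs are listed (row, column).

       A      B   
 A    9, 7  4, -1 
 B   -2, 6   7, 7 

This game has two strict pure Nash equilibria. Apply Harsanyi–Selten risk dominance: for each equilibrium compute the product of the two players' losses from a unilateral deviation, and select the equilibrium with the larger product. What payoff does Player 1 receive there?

At both A: Player 1 loses 9 − (-2) = 11 by deviating; Player 2 loses 7 − (-1) = 8. Product = 11·8 = 88.
At both B: Player 1 loses 7 − 4 = 3 by deviating; Player 2 loses 7 − 6 = 1. Product = 3·1 = 3.
88 > 3, so both A is risk-dominant. Player 1's payoff there is 9.

9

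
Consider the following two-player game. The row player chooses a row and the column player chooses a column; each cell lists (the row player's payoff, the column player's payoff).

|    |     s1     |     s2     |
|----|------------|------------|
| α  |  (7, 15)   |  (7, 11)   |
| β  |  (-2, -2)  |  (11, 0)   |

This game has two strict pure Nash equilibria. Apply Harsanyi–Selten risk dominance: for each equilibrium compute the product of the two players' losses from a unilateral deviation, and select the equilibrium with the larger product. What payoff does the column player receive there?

15

At (α, s1): the row player loses 7 − (-2) = 9 by deviating; the column player loses 15 − 11 = 4. Product = 9·4 = 36.
At (β, s2): the row player loses 11 − 7 = 4 by deviating; the column player loses 0 − (-2) = 2. Product = 4·2 = 8.
36 > 8, so (α, s1) is risk-dominant. The column player's payoff there is 15.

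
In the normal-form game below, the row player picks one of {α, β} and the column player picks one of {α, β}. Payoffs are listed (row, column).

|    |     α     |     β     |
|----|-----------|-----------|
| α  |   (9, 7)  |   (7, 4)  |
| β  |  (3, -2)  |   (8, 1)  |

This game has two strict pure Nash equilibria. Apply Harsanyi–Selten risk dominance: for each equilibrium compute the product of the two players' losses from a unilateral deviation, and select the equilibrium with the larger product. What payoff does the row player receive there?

9

At both α: the row player loses 9 − 3 = 6 by deviating; the column player loses 7 − 4 = 3. Product = 6·3 = 18.
At both β: the row player loses 8 − 7 = 1 by deviating; the column player loses 1 − (-2) = 3. Product = 1·3 = 3.
18 > 3, so both α is risk-dominant. The row player's payoff there is 9.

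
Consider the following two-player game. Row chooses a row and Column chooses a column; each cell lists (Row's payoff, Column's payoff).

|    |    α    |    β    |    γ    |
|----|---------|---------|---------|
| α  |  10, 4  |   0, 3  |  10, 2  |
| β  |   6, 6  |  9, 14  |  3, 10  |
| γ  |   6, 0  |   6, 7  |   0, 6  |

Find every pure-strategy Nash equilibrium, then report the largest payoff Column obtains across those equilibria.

14

Both α is a pure NE (Row: 10 ≥ 6; Column: 4 ≥ 3). Column gets 4.
Both β is a pure NE (Row: 9 ≥ 6; Column: 14 ≥ 10). Column gets 14.
Every other cell has a profitable deviation for at least one player. Highest of {4, 14} is 14.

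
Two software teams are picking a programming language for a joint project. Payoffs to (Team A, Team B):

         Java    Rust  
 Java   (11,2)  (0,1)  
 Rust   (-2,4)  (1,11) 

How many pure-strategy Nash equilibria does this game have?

2

Both Java: Team A gets 11 (best alternative -2); Team B gets 2 (best alternative 1). Neither deviates — NE.
Both Rust: Team A gets 1 (best alternative 0); Team B gets 11 (best alternative 4). Neither deviates — NE.
(Java, Rust) is not a NE: Team A would switch to Rust (1 > 0).
No other cell survives both best-response checks, so there are 2 pure NE.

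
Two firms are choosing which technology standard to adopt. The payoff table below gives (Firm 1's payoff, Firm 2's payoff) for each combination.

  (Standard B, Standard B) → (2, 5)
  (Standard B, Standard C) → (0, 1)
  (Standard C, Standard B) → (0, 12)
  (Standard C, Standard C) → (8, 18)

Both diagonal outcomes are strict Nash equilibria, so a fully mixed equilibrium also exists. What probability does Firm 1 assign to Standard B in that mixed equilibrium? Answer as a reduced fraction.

Firm 1's mix p on Standard B must make Firm 2 indifferent between Standard B and Standard C.
Firm 2's payoff from Standard B: 5p + 12(1−p). From Standard C: 1p + 18(1−p).
Set equal: 4p = 6(1−p) → p = 6/10 = 3/5.

3/5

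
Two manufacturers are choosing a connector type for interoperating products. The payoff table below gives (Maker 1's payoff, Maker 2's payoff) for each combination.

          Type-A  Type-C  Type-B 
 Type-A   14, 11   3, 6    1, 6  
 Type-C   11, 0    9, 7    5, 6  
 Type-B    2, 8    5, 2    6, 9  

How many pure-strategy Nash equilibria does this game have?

Both Type-A: Maker 1 gets 14 (best alternative 11); Maker 2 gets 11 (best alternative 6). Neither deviates — NE.
Both Type-C: Maker 1 gets 9 (best alternative 5); Maker 2 gets 7 (best alternative 6). Neither deviates — NE.
Both Type-B: Maker 1 gets 6 (best alternative 5); Maker 2 gets 9 (best alternative 8). Neither deviates — NE.
(Type-A, Type-B) is not a NE: Maker 1 would switch to Type-B (6 > 1).
No other cell survives both best-response checks, so there are 3 pure NE.

3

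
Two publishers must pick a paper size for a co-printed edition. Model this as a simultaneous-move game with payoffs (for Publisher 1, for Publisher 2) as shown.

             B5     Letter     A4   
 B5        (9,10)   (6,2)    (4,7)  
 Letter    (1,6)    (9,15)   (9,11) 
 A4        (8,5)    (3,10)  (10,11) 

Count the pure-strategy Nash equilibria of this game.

3

Both B5: Publisher 1 gets 9 (best alternative 8); Publisher 2 gets 10 (best alternative 7). Neither deviates — NE.
Both Letter: Publisher 1 gets 9 (best alternative 6); Publisher 2 gets 15 (best alternative 11). Neither deviates — NE.
Both A4: Publisher 1 gets 10 (best alternative 9); Publisher 2 gets 11 (best alternative 10). Neither deviates — NE.
(Letter, A4) is not a NE: Publisher 1 would switch to A4 (10 > 9).
No other cell survives both best-response checks, so there are 3 pure NE.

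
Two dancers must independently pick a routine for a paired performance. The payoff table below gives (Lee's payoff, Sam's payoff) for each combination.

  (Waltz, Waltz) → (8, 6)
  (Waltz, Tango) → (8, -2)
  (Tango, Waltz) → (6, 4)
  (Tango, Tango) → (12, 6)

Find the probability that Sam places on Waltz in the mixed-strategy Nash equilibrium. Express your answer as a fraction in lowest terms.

2/3

Sam's mix q on Waltz must make Lee indifferent between Waltz and Tango.
Lee's payoff from Waltz: 8q + 8(1−q). From Tango: 6q + 12(1−q).
Set equal: 2q = 4(1−q) → q = 4/6 = 2/3.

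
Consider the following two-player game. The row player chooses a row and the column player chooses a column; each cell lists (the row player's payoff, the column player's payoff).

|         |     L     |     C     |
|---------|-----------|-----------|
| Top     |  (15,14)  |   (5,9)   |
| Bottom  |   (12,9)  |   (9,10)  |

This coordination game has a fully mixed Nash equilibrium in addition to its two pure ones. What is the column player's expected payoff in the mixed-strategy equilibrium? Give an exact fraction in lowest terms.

The row player mixes with probability p on Top, chosen so the column player is indifferent: 14p + 9(1−p) = 9p + 10(1−p) gives p = 1/6.
The column player's expected payoff is 14·1/6 + 9·5/6 = 59/6.

59/6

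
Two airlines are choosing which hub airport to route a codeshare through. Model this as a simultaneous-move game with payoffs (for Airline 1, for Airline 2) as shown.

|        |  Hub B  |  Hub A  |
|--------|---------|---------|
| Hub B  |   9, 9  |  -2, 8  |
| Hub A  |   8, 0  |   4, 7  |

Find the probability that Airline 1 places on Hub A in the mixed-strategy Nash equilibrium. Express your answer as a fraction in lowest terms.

Airline 1's mix p on Hub B must make Airline 2 indifferent between Hub B and Hub A.
Airline 2's payoff from Hub B: 9p + 0(1−p). From Hub A: 8p + 7(1−p).
Set equal: 1p = 7(1−p) → p = 7/8.
Probability on Hub A is 1 − 7/8 = 1/8.

1/8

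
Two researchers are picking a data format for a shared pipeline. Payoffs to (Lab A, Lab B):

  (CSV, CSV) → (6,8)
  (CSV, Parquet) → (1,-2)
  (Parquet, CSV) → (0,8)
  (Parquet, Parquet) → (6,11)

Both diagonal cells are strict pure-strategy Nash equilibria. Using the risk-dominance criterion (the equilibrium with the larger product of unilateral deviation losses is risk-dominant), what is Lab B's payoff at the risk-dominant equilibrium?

8

At both CSV: Lab A loses 6 − 0 = 6 by deviating; Lab B loses 8 − (-2) = 10. Product = 6·10 = 60.
At both Parquet: Lab A loses 6 − 1 = 5 by deviating; Lab B loses 11 − 8 = 3. Product = 5·3 = 15.
60 > 15, so both CSV is risk-dominant. Lab B's payoff there is 8.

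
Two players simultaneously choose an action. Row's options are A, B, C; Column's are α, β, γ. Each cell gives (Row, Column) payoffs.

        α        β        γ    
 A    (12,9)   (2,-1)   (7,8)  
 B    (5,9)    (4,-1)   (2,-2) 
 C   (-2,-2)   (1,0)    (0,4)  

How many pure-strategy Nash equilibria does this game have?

1

(A, α): Row gets 12 (best alternative 5); Column gets 9 (best alternative 8). Neither deviates — NE.
(B, β) is not a NE: Column would switch to α (9 > -1).
No other cell survives both best-response checks, so there is 1 pure NE.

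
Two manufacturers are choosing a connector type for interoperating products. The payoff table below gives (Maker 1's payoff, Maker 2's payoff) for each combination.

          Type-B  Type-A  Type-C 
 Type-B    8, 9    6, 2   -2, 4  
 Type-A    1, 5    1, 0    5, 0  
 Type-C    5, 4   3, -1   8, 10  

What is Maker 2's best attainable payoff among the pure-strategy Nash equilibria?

Both Type-B is a pure NE (Maker 1: 8 ≥ 5; Maker 2: 9 ≥ 4). Maker 2 gets 9.
Both Type-C is a pure NE (Maker 1: 8 ≥ 5; Maker 2: 10 ≥ 4). Maker 2 gets 10.
Every other cell has a profitable deviation for at least one player. Highest of {9, 10} is 10.

10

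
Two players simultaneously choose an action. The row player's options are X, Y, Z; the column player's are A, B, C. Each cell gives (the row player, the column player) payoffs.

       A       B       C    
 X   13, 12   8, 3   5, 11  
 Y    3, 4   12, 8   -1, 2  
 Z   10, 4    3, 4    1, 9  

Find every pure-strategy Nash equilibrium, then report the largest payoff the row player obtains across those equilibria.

(X, A) is a pure NE (the row player: 13 ≥ 10; the column player: 12 ≥ 11). The row player gets 13.
(Y, B) is a pure NE (the row player: 12 ≥ 8; the column player: 8 ≥ 4). The row player gets 12.
Every other cell has a profitable deviation for at least one player. Highest of {13, 12} is 13.

13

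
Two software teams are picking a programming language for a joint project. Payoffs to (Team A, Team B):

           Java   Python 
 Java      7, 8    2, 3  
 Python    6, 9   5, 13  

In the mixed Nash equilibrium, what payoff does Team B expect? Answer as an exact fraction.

Team A mixes with probability p on Java, chosen so Team B is indifferent: 8p + 9(1−p) = 3p + 13(1−p) gives p = 4/9.
Team B's expected payoff is 8·4/9 + 9·5/9 = 77/9.

77/9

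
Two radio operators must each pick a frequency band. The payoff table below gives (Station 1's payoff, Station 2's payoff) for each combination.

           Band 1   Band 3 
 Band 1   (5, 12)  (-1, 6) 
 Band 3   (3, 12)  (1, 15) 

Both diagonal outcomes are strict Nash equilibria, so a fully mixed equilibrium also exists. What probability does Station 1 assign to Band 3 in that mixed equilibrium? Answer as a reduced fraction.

Station 1's mix p on Band 1 must make Station 2 indifferent between Band 1 and Band 3.
Station 2's payoff from Band 1: 12p + 12(1−p). From Band 3: 6p + 15(1−p).
Set equal: 6p = 3(1−p) → p = 3/9 = 1/3.
Probability on Band 3 is 1 − 1/3 = 2/3.

2/3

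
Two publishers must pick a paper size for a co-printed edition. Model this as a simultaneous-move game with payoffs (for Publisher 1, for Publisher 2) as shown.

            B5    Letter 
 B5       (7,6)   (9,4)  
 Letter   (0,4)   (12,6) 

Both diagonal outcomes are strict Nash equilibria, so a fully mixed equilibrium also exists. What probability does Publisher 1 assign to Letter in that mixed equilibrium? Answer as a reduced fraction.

Publisher 1's mix p on B5 must make Publisher 2 indifferent between B5 and Letter.
Publisher 2's payoff from B5: 6p + 4(1−p). From Letter: 4p + 6(1−p).
Set equal: 2p = 2(1−p) → p = 2/4 = 1/2.
Probability on Letter is 1 − 1/2 = 1/2.

1/2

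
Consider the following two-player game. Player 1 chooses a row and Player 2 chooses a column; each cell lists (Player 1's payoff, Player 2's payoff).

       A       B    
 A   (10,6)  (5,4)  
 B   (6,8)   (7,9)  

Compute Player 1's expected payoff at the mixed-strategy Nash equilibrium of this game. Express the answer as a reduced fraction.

Player 2 mixes with probability q on A, chosen so Player 1 is indifferent: 10q + 5(1−q) = 6q + 7(1−q) gives q = 1/3.
Player 1's expected payoff (from either row, since indifferent) is 10·1/3 + 5·2/3 = 20/3.

20/3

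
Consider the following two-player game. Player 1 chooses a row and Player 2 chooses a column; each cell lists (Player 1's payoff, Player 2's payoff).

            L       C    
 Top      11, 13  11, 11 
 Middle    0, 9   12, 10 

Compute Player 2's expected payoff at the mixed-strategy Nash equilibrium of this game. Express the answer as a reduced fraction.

31/3

Player 1 mixes with probability p on Top, chosen so Player 2 is indifferent: 13p + 9(1−p) = 11p + 10(1−p) gives p = 1/3.
Player 2's expected payoff is 13·1/3 + 9·2/3 = 31/3.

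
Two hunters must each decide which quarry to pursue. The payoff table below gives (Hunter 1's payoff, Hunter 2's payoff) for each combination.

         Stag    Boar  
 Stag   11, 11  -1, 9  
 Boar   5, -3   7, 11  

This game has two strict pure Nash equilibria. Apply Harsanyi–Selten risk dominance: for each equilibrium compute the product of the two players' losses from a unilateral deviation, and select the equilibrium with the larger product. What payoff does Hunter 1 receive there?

At both Stag: Hunter 1 loses 11 − 5 = 6 by deviating; Hunter 2 loses 11 − 9 = 2. Product = 6·2 = 12.
At both Boar: Hunter 1 loses 7 − (-1) = 8 by deviating; Hunter 2 loses 11 − (-3) = 14. Product = 8·14 = 112.
112 > 12, so both Boar is risk-dominant. Hunter 1's payoff there is 7.

7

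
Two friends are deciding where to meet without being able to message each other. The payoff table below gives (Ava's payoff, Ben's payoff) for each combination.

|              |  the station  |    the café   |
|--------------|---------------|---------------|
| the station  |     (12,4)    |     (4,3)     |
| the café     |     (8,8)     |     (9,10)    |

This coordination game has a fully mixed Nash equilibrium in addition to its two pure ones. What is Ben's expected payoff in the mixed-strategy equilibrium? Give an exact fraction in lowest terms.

Ava mixes with probability p on the station, chosen so Ben is indifferent: 4p + 8(1−p) = 3p + 10(1−p) gives p = 2/3.
Ben's expected payoff is 4·2/3 + 8·1/3 = 16/3.

16/3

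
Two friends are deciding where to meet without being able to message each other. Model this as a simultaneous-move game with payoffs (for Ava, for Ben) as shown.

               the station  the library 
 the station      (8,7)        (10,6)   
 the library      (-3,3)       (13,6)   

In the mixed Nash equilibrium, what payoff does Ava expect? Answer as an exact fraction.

67/7

Ben mixes with probability q on the station, chosen so Ava is indifferent: 8q + 10(1−q) = (-3)q + 13(1−q) gives q = 3/14.
Ava's expected payoff (from either row, since indifferent) is 8·3/14 + 10·11/14 = 67/7.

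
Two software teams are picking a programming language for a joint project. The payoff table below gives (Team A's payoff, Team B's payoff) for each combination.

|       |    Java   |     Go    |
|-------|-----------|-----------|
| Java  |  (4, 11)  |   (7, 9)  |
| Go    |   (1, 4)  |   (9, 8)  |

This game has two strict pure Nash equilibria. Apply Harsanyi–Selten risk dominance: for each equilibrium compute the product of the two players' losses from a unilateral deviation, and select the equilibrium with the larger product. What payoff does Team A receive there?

At both Java: Team A loses 4 − 1 = 3 by deviating; Team B loses 11 − 9 = 2. Product = 3·2 = 6.
At both Go: Team A loses 9 − 7 = 2 by deviating; Team B loses 8 − 4 = 4. Product = 2·4 = 8.
8 > 6, so both Go is risk-dominant. Team A's payoff there is 9.

9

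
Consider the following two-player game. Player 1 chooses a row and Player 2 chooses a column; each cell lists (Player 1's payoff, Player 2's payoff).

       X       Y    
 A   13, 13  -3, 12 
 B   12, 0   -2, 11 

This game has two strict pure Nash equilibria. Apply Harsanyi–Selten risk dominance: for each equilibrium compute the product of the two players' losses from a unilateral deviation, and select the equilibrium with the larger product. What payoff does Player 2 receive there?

11

At (A, X): Player 1 loses 13 − 12 = 1 by deviating; Player 2 loses 13 − 12 = 1. Product = 1·1 = 1.
At (B, Y): Player 1 loses -2 − (-3) = 1 by deviating; Player 2 loses 11 − 0 = 11. Product = 1·11 = 11.
11 > 1, so (B, Y) is risk-dominant. Player 2's payoff there is 11.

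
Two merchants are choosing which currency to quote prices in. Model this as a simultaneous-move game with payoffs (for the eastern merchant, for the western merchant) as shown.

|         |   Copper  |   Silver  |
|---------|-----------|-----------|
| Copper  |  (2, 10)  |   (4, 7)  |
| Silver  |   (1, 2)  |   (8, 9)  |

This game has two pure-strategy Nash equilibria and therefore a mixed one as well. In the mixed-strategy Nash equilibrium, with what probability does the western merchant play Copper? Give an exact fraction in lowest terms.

The western merchant's mix q on Copper must make the eastern merchant indifferent between Copper and Silver.
The eastern merchant's payoff from Copper: 2q + 4(1−q). From Silver: 1q + 8(1−q).
Set equal: 1q = 4(1−q) → q = 4/5.

4/5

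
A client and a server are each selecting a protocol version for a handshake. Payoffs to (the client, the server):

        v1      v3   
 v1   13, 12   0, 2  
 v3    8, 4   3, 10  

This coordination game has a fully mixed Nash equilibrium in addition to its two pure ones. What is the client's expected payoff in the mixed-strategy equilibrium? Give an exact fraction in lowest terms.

39/8

The server mixes with probability q on v1, chosen so the client is indifferent: 13q + 0(1−q) = 8q + 3(1−q) gives q = 3/8.
The client's expected payoff (from either row, since indifferent) is 13·3/8 + 0·5/8 = 39/8.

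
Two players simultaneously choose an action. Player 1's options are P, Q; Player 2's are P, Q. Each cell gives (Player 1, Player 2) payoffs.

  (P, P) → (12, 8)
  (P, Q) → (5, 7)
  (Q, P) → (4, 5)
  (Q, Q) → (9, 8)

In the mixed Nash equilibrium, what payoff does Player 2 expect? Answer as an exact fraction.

29/4

Player 1 mixes with probability p on P, chosen so Player 2 is indifferent: 8p + 5(1−p) = 7p + 8(1−p) gives p = 3/4.
Player 2's expected payoff is 8·3/4 + 5·1/4 = 29/4.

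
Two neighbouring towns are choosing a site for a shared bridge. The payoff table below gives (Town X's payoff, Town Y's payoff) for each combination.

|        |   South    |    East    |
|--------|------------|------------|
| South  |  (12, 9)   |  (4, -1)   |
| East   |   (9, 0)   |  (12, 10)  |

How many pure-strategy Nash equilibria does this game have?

Both South: Town X gets 12 (best alternative 9); Town Y gets 9 (best alternative -1). Neither deviates — NE.
Both East: Town X gets 12 (best alternative 4); Town Y gets 10 (best alternative 0). Neither deviates — NE.
(South, East) is not a NE: Town X would switch to East (12 > 4).
No other cell survives both best-response checks, so there are 2 pure NE.

2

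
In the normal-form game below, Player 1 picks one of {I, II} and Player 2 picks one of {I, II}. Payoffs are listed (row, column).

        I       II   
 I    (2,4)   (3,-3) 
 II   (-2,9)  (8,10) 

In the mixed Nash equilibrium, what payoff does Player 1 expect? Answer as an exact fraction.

Player 2 mixes with probability q on I, chosen so Player 1 is indifferent: 2q + 3(1−q) = (-2)q + 8(1−q) gives q = 5/9.
Player 1's expected payoff (from either row, since indifferent) is 2·5/9 + 3·4/9 = 22/9.

22/9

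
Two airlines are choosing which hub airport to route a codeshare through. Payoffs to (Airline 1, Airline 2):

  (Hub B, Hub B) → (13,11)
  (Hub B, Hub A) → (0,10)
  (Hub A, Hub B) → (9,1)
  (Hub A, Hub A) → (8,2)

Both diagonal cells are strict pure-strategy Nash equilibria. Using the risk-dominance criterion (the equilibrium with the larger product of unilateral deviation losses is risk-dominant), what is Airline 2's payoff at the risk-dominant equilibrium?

At both Hub B: Airline 1 loses 13 − 9 = 4 by deviating; Airline 2 loses 11 − 10 = 1. Product = 4·1 = 4.
At both Hub A: Airline 1 loses 8 − 0 = 8 by deviating; Airline 2 loses 2 − 1 = 1. Product = 8·1 = 8.
8 > 4, so both Hub A is risk-dominant. Airline 2's payoff there is 2.

2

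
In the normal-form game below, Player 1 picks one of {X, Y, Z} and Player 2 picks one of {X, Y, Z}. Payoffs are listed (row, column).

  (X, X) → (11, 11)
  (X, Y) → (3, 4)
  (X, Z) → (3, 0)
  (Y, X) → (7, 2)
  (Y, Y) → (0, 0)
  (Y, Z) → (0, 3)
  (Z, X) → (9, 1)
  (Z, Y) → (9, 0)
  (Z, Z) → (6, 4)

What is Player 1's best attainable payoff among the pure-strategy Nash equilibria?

Both X is a pure NE (Player 1: 11 ≥ 9; Player 2: 11 ≥ 4). Player 1 gets 11.
Both Z is a pure NE (Player 1: 6 ≥ 3; Player 2: 4 ≥ 1). Player 1 gets 6.
Every other cell has a profitable deviation for at least one player. Highest of {11, 6} is 11.

11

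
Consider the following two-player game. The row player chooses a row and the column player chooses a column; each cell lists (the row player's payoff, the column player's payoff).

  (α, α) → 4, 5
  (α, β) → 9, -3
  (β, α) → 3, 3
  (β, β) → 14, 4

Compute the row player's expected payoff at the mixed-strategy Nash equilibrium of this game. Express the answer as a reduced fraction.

29/6

The column player mixes with probability q on α, chosen so the row player is indifferent: 4q + 9(1−q) = 3q + 14(1−q) gives q = 5/6.
The row player's expected payoff (from either row, since indifferent) is 4·5/6 + 9·1/6 = 29/6.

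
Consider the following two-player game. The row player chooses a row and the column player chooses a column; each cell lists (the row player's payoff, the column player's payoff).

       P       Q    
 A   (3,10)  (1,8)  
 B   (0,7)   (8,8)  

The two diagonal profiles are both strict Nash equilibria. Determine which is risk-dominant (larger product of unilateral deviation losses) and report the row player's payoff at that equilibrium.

8

At (A, P): the row player loses 3 − 0 = 3 by deviating; the column player loses 10 − 8 = 2. Product = 3·2 = 6.
At (B, Q): the row player loses 8 − 1 = 7 by deviating; the column player loses 8 − 7 = 1. Product = 7·1 = 7.
7 > 6, so (B, Q) is risk-dominant. The row player's payoff there is 8.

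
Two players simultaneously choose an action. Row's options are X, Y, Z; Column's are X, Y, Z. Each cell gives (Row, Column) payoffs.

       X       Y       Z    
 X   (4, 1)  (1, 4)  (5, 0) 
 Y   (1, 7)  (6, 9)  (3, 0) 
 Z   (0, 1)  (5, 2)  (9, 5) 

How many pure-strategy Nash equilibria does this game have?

Both Y: Row gets 6 (best alternative 5); Column gets 9 (best alternative 7). Neither deviates — NE.
Both Z: Row gets 9 (best alternative 5); Column gets 5 (best alternative 2). Neither deviates — NE.
Both X is not a NE: Column would switch to Y (4 > 1).
No other cell survives both best-response checks, so there are 2 pure NE.

2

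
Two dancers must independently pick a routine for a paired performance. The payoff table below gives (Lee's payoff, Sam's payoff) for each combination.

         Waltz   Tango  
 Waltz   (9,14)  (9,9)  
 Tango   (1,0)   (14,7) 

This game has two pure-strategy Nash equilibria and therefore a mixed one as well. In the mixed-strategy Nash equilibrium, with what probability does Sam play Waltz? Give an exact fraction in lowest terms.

Sam's mix q on Waltz must make Lee indifferent between Waltz and Tango.
Lee's payoff from Waltz: 9q + 9(1−q). From Tango: 1q + 14(1−q).
Set equal: 8q = 5(1−q) → q = 5/13.

5/13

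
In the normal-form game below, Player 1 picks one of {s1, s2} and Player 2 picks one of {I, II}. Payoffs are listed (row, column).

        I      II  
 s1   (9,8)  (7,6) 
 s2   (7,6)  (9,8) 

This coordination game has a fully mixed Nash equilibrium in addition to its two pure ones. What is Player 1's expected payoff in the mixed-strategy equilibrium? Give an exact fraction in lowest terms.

8

Player 2 mixes with probability q on I, chosen so Player 1 is indifferent: 9q + 7(1−q) = 7q + 9(1−q) gives q = 1/2.
Player 1's expected payoff (from either row, since indifferent) is 9·1/2 + 7·1/2 = 8.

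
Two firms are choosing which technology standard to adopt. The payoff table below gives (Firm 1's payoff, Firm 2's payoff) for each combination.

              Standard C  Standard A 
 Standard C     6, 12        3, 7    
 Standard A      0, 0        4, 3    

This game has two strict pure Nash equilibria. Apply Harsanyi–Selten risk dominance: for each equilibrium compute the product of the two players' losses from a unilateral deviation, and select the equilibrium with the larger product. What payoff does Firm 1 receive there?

6

At both Standard C: Firm 1 loses 6 − 0 = 6 by deviating; Firm 2 loses 12 − 7 = 5. Product = 6·5 = 30.
At both Standard A: Firm 1 loses 4 − 3 = 1 by deviating; Firm 2 loses 3 − 0 = 3. Product = 1·3 = 3.
30 > 3, so both Standard C is risk-dominant. Firm 1's payoff there is 6.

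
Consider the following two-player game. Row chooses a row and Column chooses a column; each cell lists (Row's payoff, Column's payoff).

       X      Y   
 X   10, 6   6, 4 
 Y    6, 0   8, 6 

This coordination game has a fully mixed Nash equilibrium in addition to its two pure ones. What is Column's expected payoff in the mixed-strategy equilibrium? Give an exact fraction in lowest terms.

9/2

Row mixes with probability p on X, chosen so Column is indifferent: 6p + 0(1−p) = 4p + 6(1−p) gives p = 3/4.
Column's expected payoff is 6·3/4 + 0·1/4 = 9/2.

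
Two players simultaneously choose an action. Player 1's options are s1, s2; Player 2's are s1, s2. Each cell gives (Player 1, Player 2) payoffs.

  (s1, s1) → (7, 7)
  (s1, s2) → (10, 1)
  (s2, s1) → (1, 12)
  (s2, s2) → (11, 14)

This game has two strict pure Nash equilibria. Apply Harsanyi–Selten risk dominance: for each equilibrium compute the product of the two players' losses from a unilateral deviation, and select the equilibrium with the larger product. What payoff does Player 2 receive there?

At both s1: Player 1 loses 7 − 1 = 6 by deviating; Player 2 loses 7 − 1 = 6. Product = 6·6 = 36.
At both s2: Player 1 loses 11 − 10 = 1 by deviating; Player 2 loses 14 − 12 = 2. Product = 1·2 = 2.
36 > 2, so both s1 is risk-dominant. Player 2's payoff there is 7.

7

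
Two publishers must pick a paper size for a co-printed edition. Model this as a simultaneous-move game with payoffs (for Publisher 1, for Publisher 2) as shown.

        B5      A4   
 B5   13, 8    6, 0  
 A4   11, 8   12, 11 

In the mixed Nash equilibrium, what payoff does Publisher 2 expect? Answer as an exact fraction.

Publisher 1 mixes with probability p on B5, chosen so Publisher 2 is indifferent: 8p + 8(1−p) = 0p + 11(1−p) gives p = 3/11.
Publisher 2's expected payoff is 8·3/11 + 8·8/11 = 8.

8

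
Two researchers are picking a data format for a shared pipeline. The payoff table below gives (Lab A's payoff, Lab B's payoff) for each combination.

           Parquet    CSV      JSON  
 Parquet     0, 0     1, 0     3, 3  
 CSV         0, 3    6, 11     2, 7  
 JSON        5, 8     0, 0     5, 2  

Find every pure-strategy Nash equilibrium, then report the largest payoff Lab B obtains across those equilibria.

11

Both CSV is a pure NE (Lab A: 6 ≥ 1; Lab B: 11 ≥ 7). Lab B gets 11.
(JSON, Parquet) is a pure NE (Lab A: 5 ≥ 0; Lab B: 8 ≥ 2). Lab B gets 8.
Every other cell has a profitable deviation for at least one player. Highest of {11, 8} is 11.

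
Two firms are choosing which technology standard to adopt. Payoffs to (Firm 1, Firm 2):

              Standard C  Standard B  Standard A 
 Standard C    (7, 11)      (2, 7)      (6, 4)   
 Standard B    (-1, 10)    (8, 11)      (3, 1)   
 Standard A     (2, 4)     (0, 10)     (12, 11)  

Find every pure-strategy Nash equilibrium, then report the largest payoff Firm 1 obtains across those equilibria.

Both Standard C is a pure NE (Firm 1: 7 ≥ 2; Firm 2: 11 ≥ 7). Firm 1 gets 7.
Both Standard B is a pure NE (Firm 1: 8 ≥ 2; Firm 2: 11 ≥ 10). Firm 1 gets 8.
Both Standard A is a pure NE (Firm 1: 12 ≥ 6; Firm 2: 11 ≥ 10). Firm 1 gets 12.
Every other cell has a profitable deviation for at least one player. Highest of {7, 8, 12} is 12.

12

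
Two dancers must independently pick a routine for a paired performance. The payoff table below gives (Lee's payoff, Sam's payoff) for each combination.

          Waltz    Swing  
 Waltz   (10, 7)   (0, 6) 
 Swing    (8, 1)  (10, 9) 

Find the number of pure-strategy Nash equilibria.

Both Waltz: Lee gets 10 (best alternative 8); Sam gets 7 (best alternative 6). Neither deviates — NE.
Both Swing: Lee gets 10 (best alternative 0); Sam gets 9 (best alternative 1). Neither deviates — NE.
(Swing, Waltz) is not a NE: Lee would switch to Waltz (10 > 8).
No other cell survives both best-response checks, so there are 2 pure NE.

2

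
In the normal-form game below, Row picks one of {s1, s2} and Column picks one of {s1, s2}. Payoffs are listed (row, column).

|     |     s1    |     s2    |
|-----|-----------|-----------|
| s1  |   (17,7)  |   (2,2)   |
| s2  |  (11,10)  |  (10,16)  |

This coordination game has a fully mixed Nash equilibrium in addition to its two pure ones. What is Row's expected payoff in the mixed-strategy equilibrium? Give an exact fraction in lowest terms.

Column mixes with probability q on s1, chosen so Row is indifferent: 17q + 2(1−q) = 11q + 10(1−q) gives q = 4/7.
Row's expected payoff (from either row, since indifferent) is 17·4/7 + 2·3/7 = 74/7.

74/7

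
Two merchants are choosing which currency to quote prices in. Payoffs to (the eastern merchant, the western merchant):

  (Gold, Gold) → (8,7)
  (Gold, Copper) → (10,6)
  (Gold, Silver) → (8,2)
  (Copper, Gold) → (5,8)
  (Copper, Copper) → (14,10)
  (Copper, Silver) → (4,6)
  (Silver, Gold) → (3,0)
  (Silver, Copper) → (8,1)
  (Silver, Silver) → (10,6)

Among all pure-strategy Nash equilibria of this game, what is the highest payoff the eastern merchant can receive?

Both Gold is a pure NE (the eastern merchant: 8 ≥ 5; the western merchant: 7 ≥ 6). The eastern merchant gets 8.
Both Copper is a pure NE (the eastern merchant: 14 ≥ 10; the western merchant: 10 ≥ 8). The eastern merchant gets 14.
Both Silver is a pure NE (the eastern merchant: 10 ≥ 8; the western merchant: 6 ≥ 1). The eastern merchant gets 10.
Every other cell has a profitable deviation for at least one player. Highest of {8, 14, 10} is 14.

14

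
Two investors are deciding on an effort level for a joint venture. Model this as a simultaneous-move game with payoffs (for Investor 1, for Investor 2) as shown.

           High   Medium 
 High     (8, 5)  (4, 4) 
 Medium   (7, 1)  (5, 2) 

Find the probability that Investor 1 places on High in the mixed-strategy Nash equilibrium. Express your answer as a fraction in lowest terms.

1/2

Investor 1's mix p on High must make Investor 2 indifferent between High and Medium.
Investor 2's payoff from High: 5p + 1(1−p). From Medium: 4p + 2(1−p).
Set equal: 1p = 1(1−p) → p = 1/2.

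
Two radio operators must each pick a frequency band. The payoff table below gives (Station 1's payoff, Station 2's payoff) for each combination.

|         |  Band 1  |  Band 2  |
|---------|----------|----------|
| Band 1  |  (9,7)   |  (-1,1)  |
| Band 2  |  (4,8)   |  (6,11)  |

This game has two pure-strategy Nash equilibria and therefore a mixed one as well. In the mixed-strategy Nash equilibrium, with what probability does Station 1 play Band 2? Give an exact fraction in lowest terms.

2/3

Station 1's mix p on Band 1 must make Station 2 indifferent between Band 1 and Band 2.
Station 2's payoff from Band 1: 7p + 8(1−p). From Band 2: 1p + 11(1−p).
Set equal: 6p = 3(1−p) → p = 3/9 = 1/3.
Probability on Band 2 is 1 − 1/3 = 2/3.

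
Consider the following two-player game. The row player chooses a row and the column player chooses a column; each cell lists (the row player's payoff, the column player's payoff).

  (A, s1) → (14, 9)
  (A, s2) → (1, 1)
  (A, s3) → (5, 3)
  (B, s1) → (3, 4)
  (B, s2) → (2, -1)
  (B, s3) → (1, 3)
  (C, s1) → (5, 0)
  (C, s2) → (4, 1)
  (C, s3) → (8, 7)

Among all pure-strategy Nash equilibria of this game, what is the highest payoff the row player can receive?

14

(A, s1) is a pure NE (the row player: 14 ≥ 5; the column player: 9 ≥ 3). The row player gets 14.
(C, s3) is a pure NE (the row player: 8 ≥ 5; the column player: 7 ≥ 1). The row player gets 8.
Every other cell has a profitable deviation for at least one player. Highest of {14, 8} is 14.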